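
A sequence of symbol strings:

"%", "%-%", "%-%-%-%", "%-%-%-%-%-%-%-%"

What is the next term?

Every step duplicates the string with '-' between the halves.
Doubling %-%-%-%-%-%-%-% with '-' between the halves:

%-%-%-%-%-%-%-%-%-%-%-%-%-%-%-%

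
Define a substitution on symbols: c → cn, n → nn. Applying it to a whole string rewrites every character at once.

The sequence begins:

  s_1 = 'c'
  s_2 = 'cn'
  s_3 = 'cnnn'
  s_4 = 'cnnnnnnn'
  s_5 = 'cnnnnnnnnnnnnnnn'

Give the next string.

Replace each of the 16 characters of cnnnnnnnnnnnnnnn in place — cn nn nn nn nn nn nn nn nn nn nn nn nn nn nn nn — and concatenate.

cnnnnnnnnnnnnnnnnnnnnnnnnnnnnnnn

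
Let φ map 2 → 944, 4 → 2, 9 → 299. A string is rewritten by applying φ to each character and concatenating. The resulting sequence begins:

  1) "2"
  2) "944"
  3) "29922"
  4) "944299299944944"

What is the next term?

φ(944299299944944) expands symbol-by-symbol to 299 2 2 944 299 299 944 299 299 299 2 2 299 2 2; joining the 15 pieces gives the next term.

299229442992999442992992992229922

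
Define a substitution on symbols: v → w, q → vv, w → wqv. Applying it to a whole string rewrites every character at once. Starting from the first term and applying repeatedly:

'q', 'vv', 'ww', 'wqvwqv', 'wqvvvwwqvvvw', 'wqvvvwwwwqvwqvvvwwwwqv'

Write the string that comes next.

Applying the rule to each of the 22 symbols of wqvvvwwwwqvwqvvvwwwwqv gives the pieces wqv vv w w w wqv wqv wqv wqv vv w wqv vv w w w wqv wqv wqv wqv vv w, which concatenate to the answer.

wqvvvwwwwqvwqvwqvwqvvvwwqvvvwwwwqvwqvwqvwqvvvw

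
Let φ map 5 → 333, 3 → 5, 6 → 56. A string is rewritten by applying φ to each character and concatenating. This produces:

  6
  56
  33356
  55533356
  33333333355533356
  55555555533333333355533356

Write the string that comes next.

Applying the rule to each of the 26 symbols of 55555555533333333355533356 gives the pieces 333 333 333 333 333 333 333 333 333 5 5 5 5 5 5 5 5 5 333 333 333 5 5 5 333 56, which concatenate to the answer.

33333333333333333333333333355555555533333333355533356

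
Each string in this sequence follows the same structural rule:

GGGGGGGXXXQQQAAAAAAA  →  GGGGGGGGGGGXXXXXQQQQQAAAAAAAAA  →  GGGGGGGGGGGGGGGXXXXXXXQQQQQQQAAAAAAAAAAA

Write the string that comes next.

GGGGGGGGGGGGGGGGGGGXXXXXXXXXQQQQQQQQQAAAAAAAAAAAAA

Each string has the form G^{4n-1} X^{2n-1} Q^{2n-1} A^{2n+3}, where the shown terms are n = 2, 3, 4.
Setting n = 5 gives 19, 9, 9, 13 characters in each block.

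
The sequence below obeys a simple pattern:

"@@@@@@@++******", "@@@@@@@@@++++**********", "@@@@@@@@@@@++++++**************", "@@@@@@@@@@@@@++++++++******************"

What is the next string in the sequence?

@@@@@@@@@@@@@@@++++++++++**********************

Each string has the form @^{2n+3} +^{2n-2} *^{4n-2}, where the shown terms are n = 2, 3, 4, 5.
Setting n = 6 gives 15, 10, 22 characters in each block.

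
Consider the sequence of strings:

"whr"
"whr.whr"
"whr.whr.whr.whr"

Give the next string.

Each string is two copies of the previous one joined by '.'.
Doubling whr.whr.whr.whr with '.' between the halves:

whr.whr.whr.whr.whr.whr.whr.whr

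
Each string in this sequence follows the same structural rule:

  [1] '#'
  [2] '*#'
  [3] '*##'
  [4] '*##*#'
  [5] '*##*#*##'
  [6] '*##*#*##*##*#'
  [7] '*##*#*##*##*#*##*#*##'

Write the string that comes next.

*##*#*##*##*#*##*#*##*##*#*##*##*#

From term 3 onward, concatenate the last term with the second-to-last: *#·# = *##, *##·*# = *##*#, …
The next term joins *##*#*##*##*#*##*#*## and *##*#*##*##*#.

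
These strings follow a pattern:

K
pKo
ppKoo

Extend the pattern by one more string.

Each term wraps the previous one in p on the left and o on the right.
One more step from ppKoo gives the answer.

pppKooo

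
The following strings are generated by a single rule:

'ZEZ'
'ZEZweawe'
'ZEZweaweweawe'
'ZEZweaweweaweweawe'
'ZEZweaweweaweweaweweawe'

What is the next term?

Each term is the previous one with weawe appended.
Applying this once more to ZEZweaweweaweweaweweawe:

ZEZweaweweaweweaweweaweweawe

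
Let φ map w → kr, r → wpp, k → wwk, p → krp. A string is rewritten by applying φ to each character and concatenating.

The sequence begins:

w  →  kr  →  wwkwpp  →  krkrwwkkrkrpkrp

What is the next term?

wwkwppwwkwppkrkrwwkwwkwppwwkwppkrpwwkwppkrp

φ(krkrwwkkrkrpkrp) expands symbol-by-symbol to wwk wpp wwk wpp kr kr wwk wwk wpp wwk wpp krp wwk wpp krp; joining the 15 pieces gives the next term.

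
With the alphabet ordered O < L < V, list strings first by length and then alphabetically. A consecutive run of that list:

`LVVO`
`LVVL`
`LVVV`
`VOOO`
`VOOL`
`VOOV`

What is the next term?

VOLO

The successor of VOOV increments the rightmost position that isn't already V and resets every position after it to O.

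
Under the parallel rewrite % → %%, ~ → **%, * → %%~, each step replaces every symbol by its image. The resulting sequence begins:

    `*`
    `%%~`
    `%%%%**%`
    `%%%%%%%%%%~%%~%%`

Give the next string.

%%%%%%%%%%%%%%%%%%%%**%%%%%**%%%%%

Applying the rule to each of the 16 symbols of %%%%%%%%%%~%%~%% gives the pieces %% %% %% %% %% %% %% %% %% %% **% %% %% **% %% %%, which concatenate to the answer.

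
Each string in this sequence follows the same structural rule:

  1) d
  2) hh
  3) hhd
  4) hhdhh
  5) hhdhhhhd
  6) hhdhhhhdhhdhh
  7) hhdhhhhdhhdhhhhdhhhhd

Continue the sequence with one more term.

This is a Fibonacci-style word recurrence s(k) = s(k−1)·s(k−2): e.g. hh·d = hhd.
Continuing: hhdhhhhdhhdhhhhdhhhhd · hhdhhhhdhhdhh gives term 8.

hhdhhhhdhhdhhhhdhhhhdhhdhhhhdhhdhh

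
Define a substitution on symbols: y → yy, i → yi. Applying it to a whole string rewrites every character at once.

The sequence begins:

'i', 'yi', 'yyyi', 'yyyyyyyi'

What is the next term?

Expanding yyyyyyyi: y→yy, y→yy, y→yy, y→yy, y→yy, y→yy, y→yy, i→yi. Concatenated: yy yy yy yy yy yy yy yi.

yyyyyyyyyyyyyyyi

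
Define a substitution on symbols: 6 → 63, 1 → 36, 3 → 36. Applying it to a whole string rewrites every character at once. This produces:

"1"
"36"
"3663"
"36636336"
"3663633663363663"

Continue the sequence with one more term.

Applying the rule to each of the 16 symbols of 3663633663363663 gives the pieces 36 63 63 36 63 36 36 63 63 36 36 63 36 63 63 36, which concatenate to the answer.

36636336633636636336366336636336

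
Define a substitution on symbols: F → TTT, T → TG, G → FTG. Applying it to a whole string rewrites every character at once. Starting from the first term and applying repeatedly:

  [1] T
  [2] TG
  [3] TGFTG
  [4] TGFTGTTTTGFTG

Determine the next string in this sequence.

φ(TGFTGTTTTGFTG) expands symbol-by-symbol to TG FTG TTT TG FTG TG TG TG TG FTG TTT TG FTG; joining the 13 pieces gives the next term.

TGFTGTTTTGFTGTGTGTGTGFTGTTTTGFTG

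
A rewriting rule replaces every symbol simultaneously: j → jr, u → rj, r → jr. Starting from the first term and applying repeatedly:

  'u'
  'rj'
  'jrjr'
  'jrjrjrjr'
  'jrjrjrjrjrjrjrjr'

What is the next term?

jrjrjrjrjrjrjrjrjrjrjrjrjrjrjrjr

Applying the rule to each of the 16 symbols of jrjrjrjrjrjrjrjr gives the pieces jr jr jr jr jr jr jr jr jr jr jr jr jr jr jr jr, which concatenate to the answer.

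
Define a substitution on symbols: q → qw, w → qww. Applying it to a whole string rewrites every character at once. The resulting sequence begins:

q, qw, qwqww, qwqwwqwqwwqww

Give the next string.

Replace each of the 13 characters of qwqwwqwqwwqww in place — qw qww qw qww qww qw qww qw qww qww qw qww qww — and concatenate.

qwqwwqwqwwqwwqwqwwqwqwwqwwqwqwwqww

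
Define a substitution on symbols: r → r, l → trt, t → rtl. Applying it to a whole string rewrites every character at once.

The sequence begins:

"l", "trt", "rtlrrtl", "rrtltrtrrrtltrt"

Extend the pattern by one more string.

rrrtltrtrtlrrtlrrrrtltrtrtlrrtl

φ(rrtltrtrrrtltrt) expands symbol-by-symbol to r r rtl trt rtl r rtl r r r rtl trt rtl r rtl; joining the 15 pieces gives the next term.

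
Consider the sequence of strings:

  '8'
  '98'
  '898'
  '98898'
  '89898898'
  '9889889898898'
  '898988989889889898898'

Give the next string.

Each term (from the third on) is the two preceding terms concatenated in order: term 3 = 8·98 = 898.
So term 8 is 9889889898898·898988989889889898898.

9889889898898898988989889889898898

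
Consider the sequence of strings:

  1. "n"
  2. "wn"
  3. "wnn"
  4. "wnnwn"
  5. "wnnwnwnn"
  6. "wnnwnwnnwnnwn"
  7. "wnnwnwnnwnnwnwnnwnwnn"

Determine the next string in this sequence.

wnnwnwnnwnnwnwnnwnwnnwnnwnwnnwnnwn

From term 3 onward, concatenate the last term with the second-to-last: wn·n = wnn, wnn·wn = wnnwn, …
So term 8 is wnnwnwnnwnnwnwnnwnwnn·wnnwnwnnwnnwn.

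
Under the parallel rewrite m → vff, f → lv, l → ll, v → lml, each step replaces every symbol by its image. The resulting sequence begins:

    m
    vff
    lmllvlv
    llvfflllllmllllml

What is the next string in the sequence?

Replace each of the 17 characters of llvfflllllmllllml in place — ll ll lml lv lv ll ll ll ll ll vff ll ll ll ll vff ll — and concatenate.

lllllmllvlvllllllllllvffllllllllvffll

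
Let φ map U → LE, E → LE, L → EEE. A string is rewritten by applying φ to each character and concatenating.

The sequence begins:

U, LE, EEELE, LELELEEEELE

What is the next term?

Rewriting each symbol of LELELEEEELE: L→EEE, E→LE, L→EEE, E→LE, L→EEE, E→LE, E→LE, E→LE, E→LE, L→EEE, E→LE, which concatenates to EEE LE EEE LE EEE LE LE LE LE EEE LE.

EEELEEEELEEEELELELELEEEELE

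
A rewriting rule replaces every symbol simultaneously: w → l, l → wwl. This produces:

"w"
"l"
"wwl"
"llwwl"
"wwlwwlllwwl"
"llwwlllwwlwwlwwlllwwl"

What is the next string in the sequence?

wwlwwlllwwlwwlwwlllwwlllwwlllwwlwwlwwlllwwl

Replace each of the 21 characters of llwwlllwwlwwlwwlllwwl in place — wwl wwl l l wwl wwl wwl l l wwl l l wwl l l wwl wwl wwl l l wwl — and concatenate.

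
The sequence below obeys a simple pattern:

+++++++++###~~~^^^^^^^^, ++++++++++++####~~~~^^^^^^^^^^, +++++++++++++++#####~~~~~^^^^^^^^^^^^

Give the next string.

++++++++++++++++++######~~~~~~^^^^^^^^^^^^^^

The n-th term is 3n +'s then n #'s then n ~'s then 2n+2 ^'s, where the shown terms are n = 3, 4, 5.
At n = 6 the blocks have lengths 18, 6, 6, 14.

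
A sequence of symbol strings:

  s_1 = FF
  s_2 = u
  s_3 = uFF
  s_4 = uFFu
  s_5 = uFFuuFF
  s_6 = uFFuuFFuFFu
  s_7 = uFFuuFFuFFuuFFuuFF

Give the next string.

uFFuuFFuFFuuFFuuFFuFFuuFFuFFu

This is a Fibonacci-style word recurrence s(k) = s(k−1)·s(k−2): e.g. u·FF = uFF.
So term 8 is uFFuuFFuFFuuFFuuFF·uFFuuFFuFFu.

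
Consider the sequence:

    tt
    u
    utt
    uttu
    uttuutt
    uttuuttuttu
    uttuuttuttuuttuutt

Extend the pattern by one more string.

uttuuttuttuuttuuttuttuuttuttu

This is a Fibonacci-style word recurrence s(k) = s(k−1)·s(k−2): e.g. u·tt = utt.
Continuing: uttuuttuttuuttuutt · uttuuttuttu gives term 8.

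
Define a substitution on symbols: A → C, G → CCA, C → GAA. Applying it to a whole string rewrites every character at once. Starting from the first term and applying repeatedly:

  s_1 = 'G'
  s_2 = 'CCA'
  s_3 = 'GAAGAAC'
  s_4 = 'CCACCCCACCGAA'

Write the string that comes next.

Rewriting the 13 symbols of CCACCCCACCGAA one by one yields GAA GAA C GAA GAA GAA GAA C GAA GAA CCA C C; concatenated:

GAAGAACGAAGAAGAAGAACGAAGAACCACC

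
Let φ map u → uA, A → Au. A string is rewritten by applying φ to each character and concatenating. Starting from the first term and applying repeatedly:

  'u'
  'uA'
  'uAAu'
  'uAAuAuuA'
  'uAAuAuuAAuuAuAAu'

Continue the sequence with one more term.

Replace each of the 16 characters of uAAuAuuAAuuAuAAu in place — uA Au Au uA Au uA uA Au Au uA uA Au uA Au Au uA — and concatenate.

uAAuAuuAAuuAuAAuAuuAuAAuuAAuAuuA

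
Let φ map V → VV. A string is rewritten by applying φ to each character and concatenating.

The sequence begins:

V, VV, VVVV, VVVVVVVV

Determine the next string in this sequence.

VVVVVVVVVVVVVVVV

Rewriting each symbol of VVVVVVVV: V→VV, V→VV, V→VV, V→VV, V→VV, V→VV, V→VV, V→VV, which concatenates to VV VV VV VV VV VV VV VV.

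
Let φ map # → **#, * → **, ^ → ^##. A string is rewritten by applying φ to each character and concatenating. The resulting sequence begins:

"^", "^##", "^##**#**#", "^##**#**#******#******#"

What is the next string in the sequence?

Replace each of the 23 characters of ^##**#**#******#******# in place — ^## **# **# ** ** **# ** ** **# ** ** ** ** ** ** **# ** ** ** ** ** ** **# — and concatenate.

^##**#**#******#******#**************#**************#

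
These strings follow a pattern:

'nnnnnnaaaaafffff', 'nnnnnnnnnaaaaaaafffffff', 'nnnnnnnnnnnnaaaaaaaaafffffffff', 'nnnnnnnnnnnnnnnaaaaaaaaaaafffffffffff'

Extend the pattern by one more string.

nnnnnnnnnnnnnnnnnnaaaaaaaaaaaaafffffffffffff

Reading off run lengths: n runs 6, 9, 12, 15; a runs 5, 7, 9, 11; f runs 5, 7, 9, 11 — each is linear in n, where the shown terms are n = 2, 3, 4, 5.
For the next term, n = 6, so the run lengths are 18, 13, 13.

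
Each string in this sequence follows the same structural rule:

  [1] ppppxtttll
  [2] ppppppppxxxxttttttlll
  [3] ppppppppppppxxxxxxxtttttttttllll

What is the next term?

Reading off run lengths: p runs 4, 8, 12; x runs 1, 4, 7; t runs 3, 6, 9; l runs 2, 3, 4 — each is linear in n (n = 1, 2, …).
Setting n = 4 gives 16, 10, 12, 5 characters in each block.

ppppppppppppppppxxxxxxxxxxttttttttttttlllll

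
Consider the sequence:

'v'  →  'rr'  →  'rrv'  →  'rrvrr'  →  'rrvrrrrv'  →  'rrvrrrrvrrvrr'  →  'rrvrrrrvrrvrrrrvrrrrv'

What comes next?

rrvrrrrvrrvrrrrvrrrrvrrvrrrrvrrvrr

Each term (from the third on) is the previous term followed by the one before it: term 3 = rr·v = rrv.
So term 8 is rrvrrrrvrrvrrrrvrrrrv·rrvrrrrvrrvrr.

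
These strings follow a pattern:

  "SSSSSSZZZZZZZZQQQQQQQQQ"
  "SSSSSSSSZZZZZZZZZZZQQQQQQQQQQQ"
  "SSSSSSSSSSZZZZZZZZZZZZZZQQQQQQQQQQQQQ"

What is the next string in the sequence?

SSSSSSSSSSSSZZZZZZZZZZZZZZZZZQQQQQQQQQQQQQQQ

Term n consists of 2n S's, followed by 3n-1 Z's, followed by 2n+3 Q's, where the shown terms are n = 3, 4, 5.
For the next term, n = 6, so the run lengths are 12, 17, 15.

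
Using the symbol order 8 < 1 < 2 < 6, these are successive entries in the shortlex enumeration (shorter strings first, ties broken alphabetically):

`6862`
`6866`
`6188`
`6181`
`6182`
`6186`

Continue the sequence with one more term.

6118

Find the rightmost character of 6186 below 6, bump it to the next letter, and reset everything to its right to 8.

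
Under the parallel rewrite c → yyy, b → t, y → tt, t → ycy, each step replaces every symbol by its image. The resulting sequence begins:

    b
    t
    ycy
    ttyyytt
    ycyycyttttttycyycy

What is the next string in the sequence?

Rewriting the 18 symbols of ycyycyttttttycyycy one by one yields tt yyy tt tt yyy tt ycy ycy ycy ycy ycy ycy tt yyy tt tt yyy tt; concatenated:

ttyyyttttyyyttycyycyycyycyycyycyttyyyttttyyytt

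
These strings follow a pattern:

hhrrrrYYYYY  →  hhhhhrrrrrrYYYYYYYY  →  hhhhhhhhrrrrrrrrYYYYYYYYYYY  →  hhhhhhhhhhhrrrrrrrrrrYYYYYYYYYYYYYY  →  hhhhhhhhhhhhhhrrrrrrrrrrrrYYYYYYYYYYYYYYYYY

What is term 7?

hhhhhhhhhhhhhhhhhhhhrrrrrrrrrrrrrrrrYYYYYYYYYYYYYYYYYYYYYYY

Term n consists of 3n-1 h's, followed by 2n+2 r's, followed by 3n+2 Y's (n = 1, 2, …).
For term 7, n = 7, so the run lengths are 20, 16, 23.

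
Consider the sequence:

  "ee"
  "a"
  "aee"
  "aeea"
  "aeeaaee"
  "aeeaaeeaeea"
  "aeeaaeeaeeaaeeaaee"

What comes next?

aeeaaeeaeeaaeeaaeeaeeaaeeaeea

This is a Fibonacci-style word recurrence s(k) = s(k−1)·s(k−2): e.g. a·ee = aee.
Continuing: aeeaaeeaeeaaeeaaee · aeeaaeeaeea gives term 8.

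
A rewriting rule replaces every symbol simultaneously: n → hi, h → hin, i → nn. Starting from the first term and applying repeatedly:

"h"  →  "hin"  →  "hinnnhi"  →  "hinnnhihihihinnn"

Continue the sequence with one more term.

Replace each of the 16 characters of hinnnhihihihinnn in place — hin nn hi hi hi hin nn hin nn hin nn hin nn hi hi hi — and concatenate.

hinnnhihihihinnnhinnnhinnnhinnnhihihi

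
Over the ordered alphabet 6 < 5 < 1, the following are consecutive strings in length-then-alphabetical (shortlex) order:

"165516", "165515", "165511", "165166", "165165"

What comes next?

The successor of 165165 increments the rightmost position that isn't already 1 and resets every position after it to 6.

165161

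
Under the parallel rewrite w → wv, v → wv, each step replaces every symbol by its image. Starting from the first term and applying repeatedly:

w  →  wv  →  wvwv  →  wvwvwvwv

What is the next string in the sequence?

wvwvwvwvwvwvwvwv

Expanding wvwvwvwv: w→wv, v→wv, w→wv, v→wv, w→wv, v→wv, w→wv, v→wv. Concatenated: wv wv wv wv wv wv wv wv.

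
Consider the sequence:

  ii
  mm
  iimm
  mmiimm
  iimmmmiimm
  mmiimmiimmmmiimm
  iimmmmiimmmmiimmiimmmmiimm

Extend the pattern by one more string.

mmiimmiimmmmiimmiimmmmiimmmmiimmiimmmmiimm

This is a Fibonacci-style word recurrence s(k) = s(k−2)·s(k−1): e.g. ii·mm = iimm.
The next term joins mmiimmiimmmmiimm and iimmmmiimmmmiimmiimmmmiimm.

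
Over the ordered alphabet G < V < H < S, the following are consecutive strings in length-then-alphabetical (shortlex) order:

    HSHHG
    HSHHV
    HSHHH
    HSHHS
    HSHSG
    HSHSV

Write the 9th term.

HSSGG

Continuing the enumeration 3 steps past HSHSV: HSHSV → HSHSH → HSHSS → (answer).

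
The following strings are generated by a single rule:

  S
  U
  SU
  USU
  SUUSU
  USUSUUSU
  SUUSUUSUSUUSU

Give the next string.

Each term (from the third on) is the two preceding terms concatenated in order: term 3 = S·U = SU.
So term 8 is USUSUUSU·SUUSUUSUSUUSU.

USUSUUSUSUUSUUSUSUUSU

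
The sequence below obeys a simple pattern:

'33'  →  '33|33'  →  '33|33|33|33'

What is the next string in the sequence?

s(k+1) = s(k)·|·s(k) — each term doubles the last with '|' between the halves.
One more doubling of 33|33|33|33 gives the answer.

33|33|33|33|33|33|33|33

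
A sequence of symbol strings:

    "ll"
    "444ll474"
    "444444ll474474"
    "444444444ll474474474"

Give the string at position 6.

Each term wraps the previous one in 444 on the left and 474 on the right.
From 444444444ll474474474, 2 further steps: 444444444ll474474474 → 444444444444ll474474474474 → (answer).

444444444444444ll474474474474474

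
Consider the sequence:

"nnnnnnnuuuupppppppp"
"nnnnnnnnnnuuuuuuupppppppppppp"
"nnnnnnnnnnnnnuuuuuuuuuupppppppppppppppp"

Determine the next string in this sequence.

nnnnnnnnnnnnnnnnuuuuuuuuuuuuupppppppppppppppppppp

Term n consists of 3n+1 n's, followed by 3n-2 u's, followed by 4n p's, where the shown terms are n = 2, 3, 4.
Setting n = 5 gives 16, 13, 20 characters in each block.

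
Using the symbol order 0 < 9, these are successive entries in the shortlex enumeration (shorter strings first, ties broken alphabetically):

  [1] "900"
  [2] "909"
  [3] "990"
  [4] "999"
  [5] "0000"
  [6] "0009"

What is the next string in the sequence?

0090

Treat 0009 as a base-2 numeral over the given alphabet and add one, carrying through any trailing 9's.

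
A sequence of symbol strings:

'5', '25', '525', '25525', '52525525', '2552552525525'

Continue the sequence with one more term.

525255252552552525525

This is a Fibonacci-style word recurrence s(k) = s(k−2)·s(k−1): e.g. 5·25 = 525.
So term 7 is 52525525·2552552525525.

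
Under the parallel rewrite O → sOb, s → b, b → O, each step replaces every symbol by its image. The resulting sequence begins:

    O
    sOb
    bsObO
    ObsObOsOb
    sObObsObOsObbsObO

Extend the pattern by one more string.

bsObOsObObsObOsObbsObOObsObOsOb

Applying the rule to each of the 17 symbols of sObObsObOsObbsObO gives the pieces b sOb O sOb O b sOb O sOb b sOb O O b sOb O sOb, which concatenate to the answer.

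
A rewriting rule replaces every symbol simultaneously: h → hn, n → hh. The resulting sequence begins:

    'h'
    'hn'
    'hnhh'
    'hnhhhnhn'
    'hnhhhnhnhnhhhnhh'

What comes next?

hnhhhnhnhnhhhnhhhnhhhnhnhnhhhnhn

Replace each of the 16 characters of hnhhhnhnhnhhhnhh in place — hn hh hn hn hn hh hn hh hn hh hn hn hn hh hn hn — and concatenate.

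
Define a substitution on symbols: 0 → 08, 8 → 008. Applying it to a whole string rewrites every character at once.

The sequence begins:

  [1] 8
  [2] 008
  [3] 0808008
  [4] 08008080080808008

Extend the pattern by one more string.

Rewriting the 17 symbols of 08008080080808008 one by one yields 08 008 08 08 008 08 008 08 08 008 08 008 08 008 08 08 008; concatenated:

08008080800808008080800808008080080808008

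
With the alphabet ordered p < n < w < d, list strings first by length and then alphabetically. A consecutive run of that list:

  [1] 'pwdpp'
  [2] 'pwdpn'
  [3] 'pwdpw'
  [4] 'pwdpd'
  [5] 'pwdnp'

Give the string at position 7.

pwdnw

Stepping forward 2 times from pwdnp: pwdnp → pwdnn, then the target.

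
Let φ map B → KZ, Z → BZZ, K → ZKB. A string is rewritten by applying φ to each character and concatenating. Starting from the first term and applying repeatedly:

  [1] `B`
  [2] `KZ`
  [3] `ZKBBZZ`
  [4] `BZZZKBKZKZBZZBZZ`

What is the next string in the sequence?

Rewriting the 16 symbols of BZZZKBKZKZBZZBZZ one by one yields KZ BZZ BZZ BZZ ZKB KZ ZKB BZZ ZKB BZZ KZ BZZ BZZ KZ BZZ BZZ; concatenated:

KZBZZBZZBZZZKBKZZKBBZZZKBBZZKZBZZBZZKZBZZBZZ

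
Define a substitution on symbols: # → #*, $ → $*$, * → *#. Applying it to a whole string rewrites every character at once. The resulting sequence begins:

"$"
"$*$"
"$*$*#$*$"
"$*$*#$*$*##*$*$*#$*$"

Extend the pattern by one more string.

$*$*#$*$*##*$*$*#$*$*##*#**#$*$*#$*$*##*$*$*#$*$

Replace each of the 20 characters of $*$*#$*$*##*$*$*#$*$ in place — $*$ *# $*$ *# #* $*$ *# $*$ *# #* #* *# $*$ *# $*$ *# #* $*$ *# $*$ — and concatenate.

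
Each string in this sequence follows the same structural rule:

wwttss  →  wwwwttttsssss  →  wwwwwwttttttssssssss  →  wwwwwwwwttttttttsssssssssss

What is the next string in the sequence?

wwwwwwwwwwttttttttttssssssssssssss

Each string has the form w^{2n} t^{2n} s^{3n-1} (n = 1, 2, …).
Setting n = 5 gives 10, 10, 14 characters in each block.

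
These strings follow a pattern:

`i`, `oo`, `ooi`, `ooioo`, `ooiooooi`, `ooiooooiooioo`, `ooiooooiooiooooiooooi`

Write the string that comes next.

ooiooooiooiooooiooooiooiooooiooioo

This is a Fibonacci-style word recurrence s(k) = s(k−1)·s(k−2): e.g. oo·i = ooi.
The next term joins ooiooooiooiooooiooooi and ooiooooiooioo.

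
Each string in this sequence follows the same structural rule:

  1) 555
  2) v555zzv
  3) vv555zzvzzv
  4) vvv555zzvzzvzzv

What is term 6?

vvvvv555zzvzzvzzvzzvzzv

s(k+1) = v·s(k)·zzv, so each term gains v as a prefix and zzv as a suffix.
From vvv555zzvzzvzzv, 2 further steps: vvv555zzvzzvzzv → vvvv555zzvzzvzzvzzv → (answer).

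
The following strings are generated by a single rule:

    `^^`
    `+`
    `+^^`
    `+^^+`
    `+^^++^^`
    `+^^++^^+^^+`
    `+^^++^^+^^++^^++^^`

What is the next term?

This is a Fibonacci-style word recurrence s(k) = s(k−1)·s(k−2): e.g. +·^^ = +^^.
Continuing: +^^++^^+^^++^^++^^ · +^^++^^+^^+ gives term 8.

+^^++^^+^^++^^++^^+^^++^^+^^+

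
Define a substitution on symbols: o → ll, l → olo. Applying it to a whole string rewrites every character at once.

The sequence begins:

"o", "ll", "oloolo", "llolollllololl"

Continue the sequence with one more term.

Rewriting the 14 symbols of llolollllololl one by one yields olo olo ll olo ll olo olo olo olo ll olo ll olo olo; concatenated:

oloolollololloloolooloolollololloloolo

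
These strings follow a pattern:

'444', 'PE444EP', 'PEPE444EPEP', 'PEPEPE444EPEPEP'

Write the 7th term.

PEPEPEPEPEPE444EPEPEPEPEPEP

Every step adds PE to the front and EP to the end of the previous string.
From PEPEPE444EPEPEP, 3 further steps: PEPEPE444EPEPEP → PEPEPEPE444EPEPEPEP → PEPEPEPEPE444EPEPEPEPEP → (answer).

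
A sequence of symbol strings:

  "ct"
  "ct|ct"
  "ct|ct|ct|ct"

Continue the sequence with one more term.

ct|ct|ct|ct|ct|ct|ct|ct

s(k+1) = s(k)·|·s(k) — each term doubles the last with '|' between the halves.
So the next term is two copies of ct|ct|ct|ct with '|' between the halves.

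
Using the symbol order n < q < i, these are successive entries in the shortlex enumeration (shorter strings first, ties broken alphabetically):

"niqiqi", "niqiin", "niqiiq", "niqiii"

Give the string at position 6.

niinnq

Continuing the enumeration 2 steps past niqiii: niqiii → niinnn → (answer).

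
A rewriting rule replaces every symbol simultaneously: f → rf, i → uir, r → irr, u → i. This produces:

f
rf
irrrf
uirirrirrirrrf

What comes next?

Rewriting the 14 symbols of uirirrirrirrrf one by one yields i uir irr uir irr irr uir irr irr uir irr irr irr rf; concatenated:

iuirirruirirrirruirirrirruirirrirrirrrf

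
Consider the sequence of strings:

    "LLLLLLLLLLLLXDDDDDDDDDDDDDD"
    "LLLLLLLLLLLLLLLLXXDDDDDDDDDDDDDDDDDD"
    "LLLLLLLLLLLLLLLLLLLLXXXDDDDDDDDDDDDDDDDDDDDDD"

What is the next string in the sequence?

LLLLLLLLLLLLLLLLLLLLLLLLXXXXDDDDDDDDDDDDDDDDDDDDDDDDDD

The n-th term is 4n L's then n-2 X's then 4n+2 D's, where the shown terms are n = 3, 4, 5.
At n = 6 the blocks have lengths 24, 4, 26.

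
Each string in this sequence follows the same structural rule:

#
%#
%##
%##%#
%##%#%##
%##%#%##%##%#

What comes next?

%##%#%##%##%#%##%#%##

This is a Fibonacci-style word recurrence s(k) = s(k−1)·s(k−2): e.g. %#·# = %##.
Continuing: %##%#%##%##%# · %##%#%## gives term 7.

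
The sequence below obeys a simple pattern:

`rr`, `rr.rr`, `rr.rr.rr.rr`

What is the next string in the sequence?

Each string is two copies of the previous one joined by '.'.
So the next term is two copies of rr.rr.rr.rr with '.' between the halves.

rr.rr.rr.rr.rr.rr.rr.rr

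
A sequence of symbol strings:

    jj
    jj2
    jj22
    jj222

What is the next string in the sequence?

jj2222

Each term is the previous one with 2 appended.
So the next term is jj222·2.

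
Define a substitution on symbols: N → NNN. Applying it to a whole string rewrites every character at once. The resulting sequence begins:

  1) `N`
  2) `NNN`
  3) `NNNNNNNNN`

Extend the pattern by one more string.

Apply φ to NNNNNNNNN symbol by symbol: N→NNN, N→NNN, N→NNN, N→NNN, N→NNN, N→NNN, N→NNN, N→NNN, N→NNN; joined: NNN NNN NNN NNN NNN NNN NNN NNN NNN.

NNNNNNNNNNNNNNNNNNNNNNNNNNN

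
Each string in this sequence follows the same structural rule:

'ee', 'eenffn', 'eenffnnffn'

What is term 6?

Each term is the previous one with nffn appended.
From eenffnnffn, 3 further steps: eenffnnffn → eenffnnffnnffn → eenffnnffnnffnnffn → (answer).

eenffnnffnnffnnffnnffn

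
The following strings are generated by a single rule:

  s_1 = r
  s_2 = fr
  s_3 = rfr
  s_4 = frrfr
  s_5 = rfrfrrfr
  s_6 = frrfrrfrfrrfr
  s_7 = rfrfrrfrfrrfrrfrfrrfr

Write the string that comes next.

Each term (from the third on) is the two preceding terms concatenated in order: term 3 = r·fr = rfr.
The next term joins frrfrrfrfrrfr and rfrfrrfrfrrfrrfrfrrfr.

frrfrrfrfrrfrrfrfrrfrfrrfrrfrfrrfr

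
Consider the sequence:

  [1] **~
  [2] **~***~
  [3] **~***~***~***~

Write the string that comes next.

**~***~***~***~***~***~***~***~

s(k+1) = s(k)·*·s(k) — each term doubles the last with '*' between the halves.
So the next term is two copies of **~***~***~***~ with '*' between the halves.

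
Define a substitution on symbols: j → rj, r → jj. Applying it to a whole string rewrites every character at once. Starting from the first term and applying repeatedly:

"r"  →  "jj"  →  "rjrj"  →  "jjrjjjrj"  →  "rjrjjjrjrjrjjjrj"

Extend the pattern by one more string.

jjrjjjrjrjrjjjrjjjrjjjrjrjrjjjrj

φ(rjrjjjrjrjrjjjrj) expands symbol-by-symbol to jj rj jj rj rj rj jj rj jj rj jj rj rj rj jj rj; joining the 16 pieces gives the next term.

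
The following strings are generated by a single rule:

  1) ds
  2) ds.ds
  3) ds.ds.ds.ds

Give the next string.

Each string is two copies of the previous one joined by '.'.
Doubling ds.ds.ds.ds with '.' between the halves:

ds.ds.ds.ds.ds.ds.ds.ds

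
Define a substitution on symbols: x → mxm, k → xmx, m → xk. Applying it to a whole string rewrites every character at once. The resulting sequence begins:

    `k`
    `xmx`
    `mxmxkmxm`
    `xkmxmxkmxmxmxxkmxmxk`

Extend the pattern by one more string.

mxmxmxxkmxmxkmxmxmxxkmxmxkmxmxkmxmmxmxmxxkmxmxkmxmxmx

Applying the rule to each of the 20 symbols of xkmxmxkmxmxmxxkmxmxk gives the pieces mxm xmx xk mxm xk mxm xmx xk mxm xk mxm xk mxm mxm xmx xk mxm xk mxm xmx, which concatenate to the answer.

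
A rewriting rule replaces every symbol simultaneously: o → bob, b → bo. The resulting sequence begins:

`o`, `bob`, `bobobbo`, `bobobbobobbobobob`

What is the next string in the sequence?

bobobbobobbobobobbobobbobobobbobobbobobbo

Replace each of the 17 characters of bobobbobobbobobob in place — bo bob bo bob bo bo bob bo bob bo bo bob bo bob bo bob bo — and concatenate.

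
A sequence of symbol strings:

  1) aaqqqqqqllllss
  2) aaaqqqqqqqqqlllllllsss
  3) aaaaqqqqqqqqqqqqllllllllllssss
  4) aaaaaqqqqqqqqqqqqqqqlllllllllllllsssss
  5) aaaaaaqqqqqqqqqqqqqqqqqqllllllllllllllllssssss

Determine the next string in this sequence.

aaaaaaaqqqqqqqqqqqqqqqqqqqqqlllllllllllllllllllsssssss

The n-th term is n+1 a's then 3n+3 q's then 3n+1 l's then n+1 s's (n = 1, 2, …).
At n = 6 the blocks have lengths 7, 21, 19, 7.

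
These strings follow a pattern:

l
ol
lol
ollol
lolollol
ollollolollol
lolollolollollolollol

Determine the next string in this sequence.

ollollolollollolollolollollolollol

Each term (from the third on) is the two preceding terms concatenated in order: term 3 = l·ol = lol.
Continuing: ollollolollol · lolollolollollolollol gives term 8.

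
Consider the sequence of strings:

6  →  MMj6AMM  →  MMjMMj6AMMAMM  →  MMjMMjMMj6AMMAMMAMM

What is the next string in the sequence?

MMjMMjMMjMMj6AMMAMMAMMAMM

Every step adds MMj to the front and AMM to the end of the previous string.
One more step from MMjMMjMMj6AMMAMMAMM gives the answer.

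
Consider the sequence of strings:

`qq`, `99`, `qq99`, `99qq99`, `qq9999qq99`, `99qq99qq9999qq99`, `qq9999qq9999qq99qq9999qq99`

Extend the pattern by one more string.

99qq99qq9999qq99qq9999qq9999qq99qq9999qq99

This is a Fibonacci-style word recurrence s(k) = s(k−2)·s(k−1): e.g. qq·99 = qq99.
So term 8 is 99qq99qq9999qq99·qq9999qq9999qq99qq9999qq99.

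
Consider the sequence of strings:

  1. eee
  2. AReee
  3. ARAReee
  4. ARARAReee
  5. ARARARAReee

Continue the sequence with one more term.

Each term is the previous one with AR prepended.
Applying this once more to ARARARAReee:

ARARARARAReee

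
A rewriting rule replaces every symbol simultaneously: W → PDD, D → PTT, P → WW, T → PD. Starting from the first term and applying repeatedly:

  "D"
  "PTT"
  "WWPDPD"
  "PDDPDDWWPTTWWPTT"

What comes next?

WWPTTPTTWWPTTPTTPDDPDDWWPDPDPDDPDDWWPDPD

φ(PDDPDDWWPTTWWPTT) expands symbol-by-symbol to WW PTT PTT WW PTT PTT PDD PDD WW PD PD PDD PDD WW PD PD; joining the 16 pieces gives the next term.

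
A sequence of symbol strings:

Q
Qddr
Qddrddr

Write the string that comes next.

The strings grow by a fixed suffix ddr each time.
Applying this once more to Qddrddr:

Qddrddrddr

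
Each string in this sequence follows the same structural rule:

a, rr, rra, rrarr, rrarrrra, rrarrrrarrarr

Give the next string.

From term 3 onward, concatenate the last term with the second-to-last: rr·a = rra, rra·rr = rrarr, …
So term 7 is rrarrrrarrarr·rrarrrra.

rrarrrrarrarrrrarrrra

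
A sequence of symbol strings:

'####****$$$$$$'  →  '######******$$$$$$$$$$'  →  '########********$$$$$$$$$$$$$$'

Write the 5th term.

Each string has the form #^{2n+2} *^{2n+2} $^{4n+2} (n = 1, 2, …).
At n = 5 the blocks have lengths 12, 12, 22.

############************$$$$$$$$$$$$$$$$$$$$$$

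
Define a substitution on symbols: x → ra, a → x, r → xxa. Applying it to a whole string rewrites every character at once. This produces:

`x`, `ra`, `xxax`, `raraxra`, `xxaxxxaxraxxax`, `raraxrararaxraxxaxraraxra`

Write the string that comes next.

xxaxxxaxraxxaxxxaxxxaxraxxaxraraxraxxaxxxaxraxxax

Replace each of the 25 characters of raraxrararaxraxxaxraraxra in place — xxa x xxa x ra xxa x xxa x xxa x ra xxa x ra ra x ra xxa x xxa x ra xxa x — and concatenate.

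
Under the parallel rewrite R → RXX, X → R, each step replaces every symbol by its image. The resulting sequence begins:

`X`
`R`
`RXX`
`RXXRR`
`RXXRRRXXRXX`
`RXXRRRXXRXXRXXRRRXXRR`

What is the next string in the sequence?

Applying the rule to each of the 21 symbols of RXXRRRXXRXXRXXRRRXXRR gives the pieces RXX R R RXX RXX RXX R R RXX R R RXX R R RXX RXX RXX R R RXX RXX, which concatenate to the answer.

RXXRRRXXRXXRXXRRRXXRRRXXRRRXXRXXRXXRRRXXRXX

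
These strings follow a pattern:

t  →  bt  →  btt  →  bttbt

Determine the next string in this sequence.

Each term (from the third on) is the previous term followed by the one before it: term 3 = bt·t = btt.
Continuing: bttbt · btt gives term 5.

bttbtbtt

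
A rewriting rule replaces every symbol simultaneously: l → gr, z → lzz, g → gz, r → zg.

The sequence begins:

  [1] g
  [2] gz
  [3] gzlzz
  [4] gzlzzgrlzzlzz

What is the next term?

Rewriting the 13 symbols of gzlzzgrlzzlzz one by one yields gz lzz gr lzz lzz gz zg gr lzz lzz gr lzz lzz; concatenated:

gzlzzgrlzzlzzgzzggrlzzlzzgrlzzlzz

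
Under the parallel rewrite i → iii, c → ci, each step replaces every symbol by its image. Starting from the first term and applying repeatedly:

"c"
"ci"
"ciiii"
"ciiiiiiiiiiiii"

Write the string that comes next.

Applying the rule to each of the 14 symbols of ciiiiiiiiiiiii gives the pieces ci iii iii iii iii iii iii iii iii iii iii iii iii iii, which concatenate to the answer.

ciiiiiiiiiiiiiiiiiiiiiiiiiiiiiiiiiiiiiiii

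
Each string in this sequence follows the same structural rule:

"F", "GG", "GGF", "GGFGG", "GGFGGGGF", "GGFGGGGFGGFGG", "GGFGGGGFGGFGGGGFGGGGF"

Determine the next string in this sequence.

GGFGGGGFGGFGGGGFGGGGFGGFGGGGFGGFGG

Each term (from the third on) is the previous term followed by the one before it: term 3 = GG·F = GGF.
So term 8 is GGFGGGGFGGFGGGGFGGGGF·GGFGGGGFGGFGG.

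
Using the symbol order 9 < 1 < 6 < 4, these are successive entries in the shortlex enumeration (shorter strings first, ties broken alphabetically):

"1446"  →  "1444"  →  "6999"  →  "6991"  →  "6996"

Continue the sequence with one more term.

6994

The successor of 6996 increments the rightmost position that isn't already 4 and resets every position after it to 9.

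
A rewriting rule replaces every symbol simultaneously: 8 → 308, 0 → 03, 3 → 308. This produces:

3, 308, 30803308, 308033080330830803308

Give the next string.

3080330803308308033080330830803308308033080330830803308

Replace each of the 21 characters of 308033080330830803308 in place — 308 03 308 03 308 308 03 308 03 308 308 03 308 308 03 308 03 308 308 03 308 — and concatenate.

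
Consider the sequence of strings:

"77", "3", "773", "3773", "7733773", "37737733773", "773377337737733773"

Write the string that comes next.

37737733773773377337737733773

From term 3 onward, concatenate the second-to-last term with the last: 77·3 = 773, 3·773 = 3773, …
The next term joins 37737733773 and 773377337737733773.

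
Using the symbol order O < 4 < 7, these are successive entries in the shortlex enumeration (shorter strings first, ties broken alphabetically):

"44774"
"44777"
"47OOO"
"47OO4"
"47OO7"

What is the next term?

47O4O

Treat 47OO7 as a base-3 numeral over the given alphabet and add one, carrying through any trailing 7's.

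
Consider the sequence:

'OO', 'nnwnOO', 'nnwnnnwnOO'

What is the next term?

Each term is the previous one with nnwn prepended.
So the next term is nnwn·nnwnnnwnOO.

nnwnnnwnnnwnOO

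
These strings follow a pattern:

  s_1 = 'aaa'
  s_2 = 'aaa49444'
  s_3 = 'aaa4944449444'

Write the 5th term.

aaa49444494444944449444

The strings grow by a fixed suffix 49444 each time.
From aaa4944449444, 2 further steps: aaa4944449444 → aaa494444944449444 → (answer).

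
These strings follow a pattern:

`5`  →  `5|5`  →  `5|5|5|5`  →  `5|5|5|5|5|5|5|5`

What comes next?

Each string is two copies of the previous one joined by '|'.
One more doubling of 5|5|5|5|5|5|5|5 gives the answer.

5|5|5|5|5|5|5|5|5|5|5|5|5|5|5|5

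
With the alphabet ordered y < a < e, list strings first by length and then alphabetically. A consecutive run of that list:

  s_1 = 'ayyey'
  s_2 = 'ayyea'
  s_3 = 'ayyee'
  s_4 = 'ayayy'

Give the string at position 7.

ayaay

Stepping forward 3 times from ayayy: ayayy → ayaya → ayaye, then the target.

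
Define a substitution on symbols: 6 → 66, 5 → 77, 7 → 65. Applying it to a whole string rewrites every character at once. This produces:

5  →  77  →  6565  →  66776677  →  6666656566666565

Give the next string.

Replace each of the 16 characters of 6666656566666565 in place — 66 66 66 66 66 77 66 77 66 66 66 66 66 77 66 77 — and concatenate.

66666666667766776666666666776677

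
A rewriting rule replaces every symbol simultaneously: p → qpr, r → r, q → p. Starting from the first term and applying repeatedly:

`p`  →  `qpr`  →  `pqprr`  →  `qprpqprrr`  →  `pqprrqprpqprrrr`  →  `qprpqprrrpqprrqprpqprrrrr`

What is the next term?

Applying the rule to each of the 25 symbols of qprpqprrrpqprrqprpqprrrrr gives the pieces p qpr r qpr p qpr r r r qpr p qpr r r p qpr r qpr p qpr r r r r r, which concatenate to the answer.

pqprrqprpqprrrrqprpqprrrpqprrqprpqprrrrrr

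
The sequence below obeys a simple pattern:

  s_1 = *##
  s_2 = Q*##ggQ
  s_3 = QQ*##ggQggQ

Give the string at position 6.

Every step adds Q to the front and ggQ to the end of the previous string.
From QQ*##ggQggQ, 3 further steps: QQ*##ggQggQ → QQQ*##ggQggQggQ → QQQQ*##ggQggQggQggQ → (answer).

QQQQQ*##ggQggQggQggQggQ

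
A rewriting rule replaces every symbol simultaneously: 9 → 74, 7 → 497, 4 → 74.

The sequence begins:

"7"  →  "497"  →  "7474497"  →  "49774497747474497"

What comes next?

74744974977474744974977449774497747474497

Replace each of the 17 characters of 49774497747474497 in place — 74 74 497 497 74 74 74 497 497 74 497 74 497 74 74 74 497 — and concatenate.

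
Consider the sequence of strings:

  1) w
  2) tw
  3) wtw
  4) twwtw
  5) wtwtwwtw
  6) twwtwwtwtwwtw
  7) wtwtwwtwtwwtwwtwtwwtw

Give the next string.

twwtwwtwtwwtwwtwtwwtwtwwtwwtwtwwtw

Each term (from the third on) is the two preceding terms concatenated in order: term 3 = w·tw = wtw.
The next term joins twwtwwtwtwwtw and wtwtwwtwtwwtwwtwtwwtw.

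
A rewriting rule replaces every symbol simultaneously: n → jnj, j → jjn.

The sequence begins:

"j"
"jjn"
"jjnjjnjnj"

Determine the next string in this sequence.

Apply φ to jjnjjnjnj symbol by symbol: j→jjn, j→jjn, n→jnj, j→jjn, j→jjn, n→jnj, j→jjn, n→jnj, j→jjn; joined: jjn jjn jnj jjn jjn jnj jjn jnj jjn.

jjnjjnjnjjjnjjnjnjjjnjnjjjn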